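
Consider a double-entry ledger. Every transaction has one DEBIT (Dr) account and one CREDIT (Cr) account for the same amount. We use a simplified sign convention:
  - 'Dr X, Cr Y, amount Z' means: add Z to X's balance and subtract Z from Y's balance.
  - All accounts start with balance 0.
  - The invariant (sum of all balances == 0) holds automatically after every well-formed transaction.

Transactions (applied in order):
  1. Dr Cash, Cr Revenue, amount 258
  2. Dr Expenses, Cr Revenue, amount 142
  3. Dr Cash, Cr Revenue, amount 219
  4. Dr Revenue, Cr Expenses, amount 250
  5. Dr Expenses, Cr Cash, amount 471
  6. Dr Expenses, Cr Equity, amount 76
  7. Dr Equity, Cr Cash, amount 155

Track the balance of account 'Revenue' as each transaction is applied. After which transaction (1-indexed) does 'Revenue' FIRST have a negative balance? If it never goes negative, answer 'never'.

After txn 1: Revenue=-258

Answer: 1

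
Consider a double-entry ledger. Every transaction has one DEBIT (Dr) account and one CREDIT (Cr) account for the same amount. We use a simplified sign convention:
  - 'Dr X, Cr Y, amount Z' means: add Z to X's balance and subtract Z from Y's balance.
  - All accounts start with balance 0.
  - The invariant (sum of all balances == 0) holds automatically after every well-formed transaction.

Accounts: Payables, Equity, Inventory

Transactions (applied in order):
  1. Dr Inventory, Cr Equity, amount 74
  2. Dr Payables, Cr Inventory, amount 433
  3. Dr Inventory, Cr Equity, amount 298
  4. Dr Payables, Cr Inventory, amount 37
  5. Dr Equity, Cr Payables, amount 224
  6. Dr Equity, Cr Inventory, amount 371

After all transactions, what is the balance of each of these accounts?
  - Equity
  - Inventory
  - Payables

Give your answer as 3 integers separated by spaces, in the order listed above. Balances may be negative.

Answer: 223 -469 246

Derivation:
After txn 1 (Dr Inventory, Cr Equity, amount 74): Equity=-74 Inventory=74
After txn 2 (Dr Payables, Cr Inventory, amount 433): Equity=-74 Inventory=-359 Payables=433
After txn 3 (Dr Inventory, Cr Equity, amount 298): Equity=-372 Inventory=-61 Payables=433
After txn 4 (Dr Payables, Cr Inventory, amount 37): Equity=-372 Inventory=-98 Payables=470
After txn 5 (Dr Equity, Cr Payables, amount 224): Equity=-148 Inventory=-98 Payables=246
After txn 6 (Dr Equity, Cr Inventory, amount 371): Equity=223 Inventory=-469 Payables=246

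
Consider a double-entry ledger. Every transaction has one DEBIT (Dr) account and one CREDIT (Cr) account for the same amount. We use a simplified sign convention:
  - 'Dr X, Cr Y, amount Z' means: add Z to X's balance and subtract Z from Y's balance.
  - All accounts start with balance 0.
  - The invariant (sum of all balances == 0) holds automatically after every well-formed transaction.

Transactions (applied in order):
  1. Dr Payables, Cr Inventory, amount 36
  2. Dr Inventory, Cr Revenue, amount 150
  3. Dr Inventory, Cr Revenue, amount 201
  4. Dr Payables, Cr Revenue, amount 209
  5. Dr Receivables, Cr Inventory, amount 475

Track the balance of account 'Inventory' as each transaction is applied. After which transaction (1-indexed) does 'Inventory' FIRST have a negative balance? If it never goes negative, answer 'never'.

After txn 1: Inventory=-36

Answer: 1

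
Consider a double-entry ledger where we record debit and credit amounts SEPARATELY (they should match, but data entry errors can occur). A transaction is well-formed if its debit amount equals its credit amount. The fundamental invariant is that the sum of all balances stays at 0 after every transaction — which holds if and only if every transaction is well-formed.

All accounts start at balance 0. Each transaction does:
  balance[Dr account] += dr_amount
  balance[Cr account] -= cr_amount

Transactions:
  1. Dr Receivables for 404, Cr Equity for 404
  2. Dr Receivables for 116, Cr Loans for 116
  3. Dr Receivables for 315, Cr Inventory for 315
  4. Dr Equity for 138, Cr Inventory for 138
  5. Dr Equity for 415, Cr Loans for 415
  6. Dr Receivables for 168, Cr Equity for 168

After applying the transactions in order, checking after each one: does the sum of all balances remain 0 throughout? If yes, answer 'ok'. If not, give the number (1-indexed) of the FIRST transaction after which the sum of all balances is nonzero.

After txn 1: dr=404 cr=404 sum_balances=0
After txn 2: dr=116 cr=116 sum_balances=0
After txn 3: dr=315 cr=315 sum_balances=0
After txn 4: dr=138 cr=138 sum_balances=0
After txn 5: dr=415 cr=415 sum_balances=0
After txn 6: dr=168 cr=168 sum_balances=0

Answer: ok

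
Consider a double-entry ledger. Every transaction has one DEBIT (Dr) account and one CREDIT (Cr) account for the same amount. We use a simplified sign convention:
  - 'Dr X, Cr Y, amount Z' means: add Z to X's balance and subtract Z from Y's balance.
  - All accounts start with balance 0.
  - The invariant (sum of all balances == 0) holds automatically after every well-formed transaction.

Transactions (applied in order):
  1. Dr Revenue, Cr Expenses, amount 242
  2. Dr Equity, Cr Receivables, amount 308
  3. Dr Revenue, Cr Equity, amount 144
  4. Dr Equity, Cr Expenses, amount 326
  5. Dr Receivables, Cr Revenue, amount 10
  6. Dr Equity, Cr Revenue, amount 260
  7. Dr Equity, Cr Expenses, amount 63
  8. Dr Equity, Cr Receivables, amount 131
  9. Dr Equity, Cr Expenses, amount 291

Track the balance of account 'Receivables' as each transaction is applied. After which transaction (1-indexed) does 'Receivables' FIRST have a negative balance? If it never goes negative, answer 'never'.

After txn 1: Receivables=0
After txn 2: Receivables=-308

Answer: 2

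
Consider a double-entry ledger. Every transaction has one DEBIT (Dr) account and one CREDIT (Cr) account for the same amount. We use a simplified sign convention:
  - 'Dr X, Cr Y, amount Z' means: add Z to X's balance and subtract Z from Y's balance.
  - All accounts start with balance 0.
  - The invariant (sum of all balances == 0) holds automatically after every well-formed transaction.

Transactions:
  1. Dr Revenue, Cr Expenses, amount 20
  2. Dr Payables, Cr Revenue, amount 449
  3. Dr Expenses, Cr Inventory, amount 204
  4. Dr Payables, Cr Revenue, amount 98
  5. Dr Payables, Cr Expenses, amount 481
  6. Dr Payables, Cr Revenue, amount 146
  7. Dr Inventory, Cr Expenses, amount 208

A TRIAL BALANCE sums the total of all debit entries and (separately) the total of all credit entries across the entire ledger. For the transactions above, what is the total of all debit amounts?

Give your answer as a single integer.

Answer: 1606

Derivation:
Txn 1: debit+=20
Txn 2: debit+=449
Txn 3: debit+=204
Txn 4: debit+=98
Txn 5: debit+=481
Txn 6: debit+=146
Txn 7: debit+=208
Total debits = 1606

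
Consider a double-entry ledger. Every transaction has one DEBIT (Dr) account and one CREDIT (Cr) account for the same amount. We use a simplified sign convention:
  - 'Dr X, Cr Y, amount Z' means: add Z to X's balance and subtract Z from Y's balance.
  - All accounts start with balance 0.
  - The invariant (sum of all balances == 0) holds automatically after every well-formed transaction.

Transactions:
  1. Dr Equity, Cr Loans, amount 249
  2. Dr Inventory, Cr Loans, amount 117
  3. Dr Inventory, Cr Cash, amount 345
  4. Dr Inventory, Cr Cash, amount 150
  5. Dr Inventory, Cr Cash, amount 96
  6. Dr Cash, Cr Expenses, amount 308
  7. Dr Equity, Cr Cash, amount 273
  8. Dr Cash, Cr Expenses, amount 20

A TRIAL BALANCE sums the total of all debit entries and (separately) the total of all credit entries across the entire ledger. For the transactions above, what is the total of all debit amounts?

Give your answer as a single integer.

Txn 1: debit+=249
Txn 2: debit+=117
Txn 3: debit+=345
Txn 4: debit+=150
Txn 5: debit+=96
Txn 6: debit+=308
Txn 7: debit+=273
Txn 8: debit+=20
Total debits = 1558

Answer: 1558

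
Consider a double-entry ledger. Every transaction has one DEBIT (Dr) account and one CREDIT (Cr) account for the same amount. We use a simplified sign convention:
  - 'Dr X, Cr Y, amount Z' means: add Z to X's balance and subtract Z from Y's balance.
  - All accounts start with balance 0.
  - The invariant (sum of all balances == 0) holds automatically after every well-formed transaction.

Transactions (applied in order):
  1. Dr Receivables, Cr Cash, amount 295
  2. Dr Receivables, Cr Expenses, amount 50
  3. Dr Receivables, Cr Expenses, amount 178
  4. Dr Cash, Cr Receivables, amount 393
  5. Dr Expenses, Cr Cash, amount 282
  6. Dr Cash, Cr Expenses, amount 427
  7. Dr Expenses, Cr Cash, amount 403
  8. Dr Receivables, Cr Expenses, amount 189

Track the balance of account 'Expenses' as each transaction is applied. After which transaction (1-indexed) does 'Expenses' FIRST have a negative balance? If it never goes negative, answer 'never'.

Answer: 2

Derivation:
After txn 1: Expenses=0
After txn 2: Expenses=-50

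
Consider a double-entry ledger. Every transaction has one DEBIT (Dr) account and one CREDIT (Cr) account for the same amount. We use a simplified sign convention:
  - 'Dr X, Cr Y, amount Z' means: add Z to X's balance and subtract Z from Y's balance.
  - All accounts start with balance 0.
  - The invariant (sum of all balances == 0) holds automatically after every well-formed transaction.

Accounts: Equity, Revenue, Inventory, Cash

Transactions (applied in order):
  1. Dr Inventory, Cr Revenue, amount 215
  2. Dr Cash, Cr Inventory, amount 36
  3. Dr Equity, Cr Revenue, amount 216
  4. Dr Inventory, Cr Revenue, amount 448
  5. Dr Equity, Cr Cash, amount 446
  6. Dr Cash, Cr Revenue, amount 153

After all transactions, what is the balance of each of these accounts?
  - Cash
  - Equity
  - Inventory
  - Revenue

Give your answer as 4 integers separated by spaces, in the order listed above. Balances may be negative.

Answer: -257 662 627 -1032

Derivation:
After txn 1 (Dr Inventory, Cr Revenue, amount 215): Inventory=215 Revenue=-215
After txn 2 (Dr Cash, Cr Inventory, amount 36): Cash=36 Inventory=179 Revenue=-215
After txn 3 (Dr Equity, Cr Revenue, amount 216): Cash=36 Equity=216 Inventory=179 Revenue=-431
After txn 4 (Dr Inventory, Cr Revenue, amount 448): Cash=36 Equity=216 Inventory=627 Revenue=-879
After txn 5 (Dr Equity, Cr Cash, amount 446): Cash=-410 Equity=662 Inventory=627 Revenue=-879
After txn 6 (Dr Cash, Cr Revenue, amount 153): Cash=-257 Equity=662 Inventory=627 Revenue=-1032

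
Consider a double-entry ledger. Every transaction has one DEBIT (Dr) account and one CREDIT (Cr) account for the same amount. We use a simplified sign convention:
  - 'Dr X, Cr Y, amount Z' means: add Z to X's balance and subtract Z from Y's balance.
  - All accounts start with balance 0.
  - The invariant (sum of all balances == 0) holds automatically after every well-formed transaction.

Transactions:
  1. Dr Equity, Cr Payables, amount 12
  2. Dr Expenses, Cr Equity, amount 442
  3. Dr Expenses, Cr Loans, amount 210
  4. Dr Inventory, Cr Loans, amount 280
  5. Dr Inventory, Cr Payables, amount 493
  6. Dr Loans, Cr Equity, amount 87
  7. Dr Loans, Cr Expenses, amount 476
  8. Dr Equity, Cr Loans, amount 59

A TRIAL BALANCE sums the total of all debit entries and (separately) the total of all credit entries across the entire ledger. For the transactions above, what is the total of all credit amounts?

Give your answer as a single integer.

Txn 1: credit+=12
Txn 2: credit+=442
Txn 3: credit+=210
Txn 4: credit+=280
Txn 5: credit+=493
Txn 6: credit+=87
Txn 7: credit+=476
Txn 8: credit+=59
Total credits = 2059

Answer: 2059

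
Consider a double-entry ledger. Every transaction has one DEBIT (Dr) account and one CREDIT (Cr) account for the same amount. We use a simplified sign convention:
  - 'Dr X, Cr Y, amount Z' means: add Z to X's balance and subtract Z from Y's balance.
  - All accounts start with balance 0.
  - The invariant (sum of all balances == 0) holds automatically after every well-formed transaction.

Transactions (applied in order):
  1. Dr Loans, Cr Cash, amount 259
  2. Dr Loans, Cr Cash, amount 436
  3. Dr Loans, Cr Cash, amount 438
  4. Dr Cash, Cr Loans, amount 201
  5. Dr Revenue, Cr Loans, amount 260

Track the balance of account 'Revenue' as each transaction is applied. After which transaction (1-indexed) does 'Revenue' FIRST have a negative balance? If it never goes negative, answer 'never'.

After txn 1: Revenue=0
After txn 2: Revenue=0
After txn 3: Revenue=0
After txn 4: Revenue=0
After txn 5: Revenue=260

Answer: never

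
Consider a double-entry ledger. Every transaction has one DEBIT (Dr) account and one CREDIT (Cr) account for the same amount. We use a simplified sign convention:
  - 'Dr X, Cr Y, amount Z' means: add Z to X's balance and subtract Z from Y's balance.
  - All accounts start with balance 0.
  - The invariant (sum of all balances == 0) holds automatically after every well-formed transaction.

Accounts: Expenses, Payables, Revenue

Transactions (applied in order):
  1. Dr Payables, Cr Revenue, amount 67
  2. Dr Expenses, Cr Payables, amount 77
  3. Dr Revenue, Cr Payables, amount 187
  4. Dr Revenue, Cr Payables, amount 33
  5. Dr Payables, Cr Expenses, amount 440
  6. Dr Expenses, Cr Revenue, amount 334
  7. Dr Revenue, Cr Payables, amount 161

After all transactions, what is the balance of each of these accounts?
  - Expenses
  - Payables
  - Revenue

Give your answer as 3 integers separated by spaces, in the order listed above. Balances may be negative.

After txn 1 (Dr Payables, Cr Revenue, amount 67): Payables=67 Revenue=-67
After txn 2 (Dr Expenses, Cr Payables, amount 77): Expenses=77 Payables=-10 Revenue=-67
After txn 3 (Dr Revenue, Cr Payables, amount 187): Expenses=77 Payables=-197 Revenue=120
After txn 4 (Dr Revenue, Cr Payables, amount 33): Expenses=77 Payables=-230 Revenue=153
After txn 5 (Dr Payables, Cr Expenses, amount 440): Expenses=-363 Payables=210 Revenue=153
After txn 6 (Dr Expenses, Cr Revenue, amount 334): Expenses=-29 Payables=210 Revenue=-181
After txn 7 (Dr Revenue, Cr Payables, amount 161): Expenses=-29 Payables=49 Revenue=-20

Answer: -29 49 -20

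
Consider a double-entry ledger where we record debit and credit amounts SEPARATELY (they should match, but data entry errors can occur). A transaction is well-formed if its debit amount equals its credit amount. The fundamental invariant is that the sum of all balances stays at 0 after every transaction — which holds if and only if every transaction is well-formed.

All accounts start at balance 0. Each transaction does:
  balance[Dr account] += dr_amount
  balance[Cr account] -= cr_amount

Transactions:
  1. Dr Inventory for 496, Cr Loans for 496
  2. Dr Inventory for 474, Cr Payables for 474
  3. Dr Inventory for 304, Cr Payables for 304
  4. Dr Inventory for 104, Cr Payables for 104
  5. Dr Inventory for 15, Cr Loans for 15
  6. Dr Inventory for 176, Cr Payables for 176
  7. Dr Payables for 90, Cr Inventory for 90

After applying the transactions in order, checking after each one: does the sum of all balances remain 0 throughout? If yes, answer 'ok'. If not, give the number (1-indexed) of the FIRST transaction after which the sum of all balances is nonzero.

After txn 1: dr=496 cr=496 sum_balances=0
After txn 2: dr=474 cr=474 sum_balances=0
After txn 3: dr=304 cr=304 sum_balances=0
After txn 4: dr=104 cr=104 sum_balances=0
After txn 5: dr=15 cr=15 sum_balances=0
After txn 6: dr=176 cr=176 sum_balances=0
After txn 7: dr=90 cr=90 sum_balances=0

Answer: ok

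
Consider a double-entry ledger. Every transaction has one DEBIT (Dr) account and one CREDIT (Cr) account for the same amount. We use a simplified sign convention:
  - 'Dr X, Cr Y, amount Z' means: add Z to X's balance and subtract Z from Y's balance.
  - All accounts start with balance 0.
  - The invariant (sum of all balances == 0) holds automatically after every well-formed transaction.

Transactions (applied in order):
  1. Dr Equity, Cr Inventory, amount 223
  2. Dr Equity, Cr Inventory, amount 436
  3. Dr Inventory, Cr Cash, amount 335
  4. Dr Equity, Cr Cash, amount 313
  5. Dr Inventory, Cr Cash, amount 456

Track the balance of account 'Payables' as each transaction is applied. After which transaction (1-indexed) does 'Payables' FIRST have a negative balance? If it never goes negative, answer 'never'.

After txn 1: Payables=0
After txn 2: Payables=0
After txn 3: Payables=0
After txn 4: Payables=0
After txn 5: Payables=0

Answer: never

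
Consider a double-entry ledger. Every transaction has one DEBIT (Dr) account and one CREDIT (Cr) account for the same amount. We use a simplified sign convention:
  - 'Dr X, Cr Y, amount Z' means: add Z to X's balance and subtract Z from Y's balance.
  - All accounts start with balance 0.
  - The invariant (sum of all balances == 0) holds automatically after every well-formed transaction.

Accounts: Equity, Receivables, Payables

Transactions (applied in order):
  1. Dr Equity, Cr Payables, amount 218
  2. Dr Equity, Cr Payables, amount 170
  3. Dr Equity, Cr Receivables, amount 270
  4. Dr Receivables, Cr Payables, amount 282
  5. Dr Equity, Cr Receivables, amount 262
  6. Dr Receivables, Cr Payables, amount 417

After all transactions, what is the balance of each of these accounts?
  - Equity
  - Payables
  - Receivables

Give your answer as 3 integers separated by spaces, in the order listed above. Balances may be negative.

After txn 1 (Dr Equity, Cr Payables, amount 218): Equity=218 Payables=-218
After txn 2 (Dr Equity, Cr Payables, amount 170): Equity=388 Payables=-388
After txn 3 (Dr Equity, Cr Receivables, amount 270): Equity=658 Payables=-388 Receivables=-270
After txn 4 (Dr Receivables, Cr Payables, amount 282): Equity=658 Payables=-670 Receivables=12
After txn 5 (Dr Equity, Cr Receivables, amount 262): Equity=920 Payables=-670 Receivables=-250
After txn 6 (Dr Receivables, Cr Payables, amount 417): Equity=920 Payables=-1087 Receivables=167

Answer: 920 -1087 167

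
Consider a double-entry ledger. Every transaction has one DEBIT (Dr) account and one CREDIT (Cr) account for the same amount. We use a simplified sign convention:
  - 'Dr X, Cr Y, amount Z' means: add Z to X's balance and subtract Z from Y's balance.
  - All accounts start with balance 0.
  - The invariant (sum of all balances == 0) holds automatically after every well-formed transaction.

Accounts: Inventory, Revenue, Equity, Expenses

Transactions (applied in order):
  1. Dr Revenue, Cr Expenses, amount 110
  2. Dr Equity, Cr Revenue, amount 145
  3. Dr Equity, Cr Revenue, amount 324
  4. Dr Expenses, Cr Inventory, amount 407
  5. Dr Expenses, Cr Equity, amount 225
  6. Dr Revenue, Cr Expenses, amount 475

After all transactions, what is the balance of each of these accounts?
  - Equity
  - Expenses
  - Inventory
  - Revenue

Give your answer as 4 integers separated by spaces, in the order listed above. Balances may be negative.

After txn 1 (Dr Revenue, Cr Expenses, amount 110): Expenses=-110 Revenue=110
After txn 2 (Dr Equity, Cr Revenue, amount 145): Equity=145 Expenses=-110 Revenue=-35
After txn 3 (Dr Equity, Cr Revenue, amount 324): Equity=469 Expenses=-110 Revenue=-359
After txn 4 (Dr Expenses, Cr Inventory, amount 407): Equity=469 Expenses=297 Inventory=-407 Revenue=-359
After txn 5 (Dr Expenses, Cr Equity, amount 225): Equity=244 Expenses=522 Inventory=-407 Revenue=-359
After txn 6 (Dr Revenue, Cr Expenses, amount 475): Equity=244 Expenses=47 Inventory=-407 Revenue=116

Answer: 244 47 -407 116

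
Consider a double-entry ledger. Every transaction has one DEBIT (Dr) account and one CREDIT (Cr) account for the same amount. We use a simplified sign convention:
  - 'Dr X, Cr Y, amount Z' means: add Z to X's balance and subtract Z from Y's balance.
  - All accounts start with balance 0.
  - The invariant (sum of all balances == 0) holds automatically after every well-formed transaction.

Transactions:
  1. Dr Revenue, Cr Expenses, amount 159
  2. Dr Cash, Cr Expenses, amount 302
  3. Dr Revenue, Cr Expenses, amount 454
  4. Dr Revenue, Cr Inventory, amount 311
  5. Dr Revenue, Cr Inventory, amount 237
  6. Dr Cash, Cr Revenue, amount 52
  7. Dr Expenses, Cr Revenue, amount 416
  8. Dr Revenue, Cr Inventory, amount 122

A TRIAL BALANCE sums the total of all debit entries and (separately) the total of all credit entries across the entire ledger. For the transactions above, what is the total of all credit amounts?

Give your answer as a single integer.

Txn 1: credit+=159
Txn 2: credit+=302
Txn 3: credit+=454
Txn 4: credit+=311
Txn 5: credit+=237
Txn 6: credit+=52
Txn 7: credit+=416
Txn 8: credit+=122
Total credits = 2053

Answer: 2053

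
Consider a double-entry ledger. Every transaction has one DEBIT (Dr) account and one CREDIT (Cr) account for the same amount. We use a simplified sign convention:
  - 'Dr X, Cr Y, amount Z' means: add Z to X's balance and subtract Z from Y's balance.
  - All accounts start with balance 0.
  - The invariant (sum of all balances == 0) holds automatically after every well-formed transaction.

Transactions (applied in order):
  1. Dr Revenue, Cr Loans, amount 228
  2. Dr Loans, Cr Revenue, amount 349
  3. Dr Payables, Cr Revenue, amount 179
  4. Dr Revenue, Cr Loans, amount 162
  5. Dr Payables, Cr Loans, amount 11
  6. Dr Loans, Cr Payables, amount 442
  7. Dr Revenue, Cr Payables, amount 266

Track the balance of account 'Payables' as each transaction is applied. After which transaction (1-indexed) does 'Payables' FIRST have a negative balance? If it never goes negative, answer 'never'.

Answer: 6

Derivation:
After txn 1: Payables=0
After txn 2: Payables=0
After txn 3: Payables=179
After txn 4: Payables=179
After txn 5: Payables=190
After txn 6: Payables=-252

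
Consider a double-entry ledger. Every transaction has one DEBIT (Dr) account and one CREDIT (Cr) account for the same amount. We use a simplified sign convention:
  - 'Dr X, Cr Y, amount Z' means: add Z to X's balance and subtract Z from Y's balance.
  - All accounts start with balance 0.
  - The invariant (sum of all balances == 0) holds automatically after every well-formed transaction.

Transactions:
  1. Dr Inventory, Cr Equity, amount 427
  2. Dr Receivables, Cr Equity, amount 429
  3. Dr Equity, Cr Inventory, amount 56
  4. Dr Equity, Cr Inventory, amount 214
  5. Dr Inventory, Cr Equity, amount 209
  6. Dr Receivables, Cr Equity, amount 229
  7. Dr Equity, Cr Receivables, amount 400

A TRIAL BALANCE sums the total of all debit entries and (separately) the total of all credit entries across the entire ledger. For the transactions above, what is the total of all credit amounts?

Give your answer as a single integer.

Answer: 1964

Derivation:
Txn 1: credit+=427
Txn 2: credit+=429
Txn 3: credit+=56
Txn 4: credit+=214
Txn 5: credit+=209
Txn 6: credit+=229
Txn 7: credit+=400
Total credits = 1964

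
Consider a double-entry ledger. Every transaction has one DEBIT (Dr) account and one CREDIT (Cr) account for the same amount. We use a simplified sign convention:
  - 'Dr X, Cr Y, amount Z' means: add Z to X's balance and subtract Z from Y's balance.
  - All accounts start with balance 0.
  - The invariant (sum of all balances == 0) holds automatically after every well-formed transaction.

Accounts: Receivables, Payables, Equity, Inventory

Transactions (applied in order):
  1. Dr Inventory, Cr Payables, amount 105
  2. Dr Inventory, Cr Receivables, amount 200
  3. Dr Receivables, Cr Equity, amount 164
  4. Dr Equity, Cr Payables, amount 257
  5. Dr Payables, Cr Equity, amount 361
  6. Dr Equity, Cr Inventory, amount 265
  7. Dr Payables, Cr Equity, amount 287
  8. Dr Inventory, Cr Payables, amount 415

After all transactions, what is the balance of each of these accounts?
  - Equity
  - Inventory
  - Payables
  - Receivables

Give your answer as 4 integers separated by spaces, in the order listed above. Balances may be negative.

Answer: -290 455 -129 -36

Derivation:
After txn 1 (Dr Inventory, Cr Payables, amount 105): Inventory=105 Payables=-105
After txn 2 (Dr Inventory, Cr Receivables, amount 200): Inventory=305 Payables=-105 Receivables=-200
After txn 3 (Dr Receivables, Cr Equity, amount 164): Equity=-164 Inventory=305 Payables=-105 Receivables=-36
After txn 4 (Dr Equity, Cr Payables, amount 257): Equity=93 Inventory=305 Payables=-362 Receivables=-36
After txn 5 (Dr Payables, Cr Equity, amount 361): Equity=-268 Inventory=305 Payables=-1 Receivables=-36
After txn 6 (Dr Equity, Cr Inventory, amount 265): Equity=-3 Inventory=40 Payables=-1 Receivables=-36
After txn 7 (Dr Payables, Cr Equity, amount 287): Equity=-290 Inventory=40 Payables=286 Receivables=-36
After txn 8 (Dr Inventory, Cr Payables, amount 415): Equity=-290 Inventory=455 Payables=-129 Receivables=-36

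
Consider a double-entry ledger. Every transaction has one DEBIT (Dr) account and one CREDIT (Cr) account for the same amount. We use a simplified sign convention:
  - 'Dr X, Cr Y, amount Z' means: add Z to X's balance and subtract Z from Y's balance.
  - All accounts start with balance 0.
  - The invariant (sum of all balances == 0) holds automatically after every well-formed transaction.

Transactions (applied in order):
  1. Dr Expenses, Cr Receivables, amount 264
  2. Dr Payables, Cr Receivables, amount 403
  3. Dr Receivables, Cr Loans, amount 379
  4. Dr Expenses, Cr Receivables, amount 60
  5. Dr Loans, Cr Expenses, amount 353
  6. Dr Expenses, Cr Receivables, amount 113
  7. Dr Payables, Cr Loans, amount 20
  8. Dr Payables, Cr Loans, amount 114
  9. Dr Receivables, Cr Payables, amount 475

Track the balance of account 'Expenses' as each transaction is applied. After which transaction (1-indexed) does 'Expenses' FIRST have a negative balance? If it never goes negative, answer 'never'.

Answer: 5

Derivation:
After txn 1: Expenses=264
After txn 2: Expenses=264
After txn 3: Expenses=264
After txn 4: Expenses=324
After txn 5: Expenses=-29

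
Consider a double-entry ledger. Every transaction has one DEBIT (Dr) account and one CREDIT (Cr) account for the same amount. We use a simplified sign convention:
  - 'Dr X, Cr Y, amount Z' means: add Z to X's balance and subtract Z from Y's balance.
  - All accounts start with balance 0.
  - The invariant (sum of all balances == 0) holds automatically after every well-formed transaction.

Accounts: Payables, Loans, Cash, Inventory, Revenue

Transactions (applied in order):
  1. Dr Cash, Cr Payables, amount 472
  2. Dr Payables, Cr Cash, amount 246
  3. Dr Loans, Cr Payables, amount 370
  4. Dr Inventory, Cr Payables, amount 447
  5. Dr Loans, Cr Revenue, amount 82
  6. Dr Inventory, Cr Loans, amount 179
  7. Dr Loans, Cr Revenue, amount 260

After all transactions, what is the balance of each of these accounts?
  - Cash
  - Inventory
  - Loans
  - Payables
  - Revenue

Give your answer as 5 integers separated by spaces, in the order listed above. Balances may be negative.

After txn 1 (Dr Cash, Cr Payables, amount 472): Cash=472 Payables=-472
After txn 2 (Dr Payables, Cr Cash, amount 246): Cash=226 Payables=-226
After txn 3 (Dr Loans, Cr Payables, amount 370): Cash=226 Loans=370 Payables=-596
After txn 4 (Dr Inventory, Cr Payables, amount 447): Cash=226 Inventory=447 Loans=370 Payables=-1043
After txn 5 (Dr Loans, Cr Revenue, amount 82): Cash=226 Inventory=447 Loans=452 Payables=-1043 Revenue=-82
After txn 6 (Dr Inventory, Cr Loans, amount 179): Cash=226 Inventory=626 Loans=273 Payables=-1043 Revenue=-82
After txn 7 (Dr Loans, Cr Revenue, amount 260): Cash=226 Inventory=626 Loans=533 Payables=-1043 Revenue=-342

Answer: 226 626 533 -1043 -342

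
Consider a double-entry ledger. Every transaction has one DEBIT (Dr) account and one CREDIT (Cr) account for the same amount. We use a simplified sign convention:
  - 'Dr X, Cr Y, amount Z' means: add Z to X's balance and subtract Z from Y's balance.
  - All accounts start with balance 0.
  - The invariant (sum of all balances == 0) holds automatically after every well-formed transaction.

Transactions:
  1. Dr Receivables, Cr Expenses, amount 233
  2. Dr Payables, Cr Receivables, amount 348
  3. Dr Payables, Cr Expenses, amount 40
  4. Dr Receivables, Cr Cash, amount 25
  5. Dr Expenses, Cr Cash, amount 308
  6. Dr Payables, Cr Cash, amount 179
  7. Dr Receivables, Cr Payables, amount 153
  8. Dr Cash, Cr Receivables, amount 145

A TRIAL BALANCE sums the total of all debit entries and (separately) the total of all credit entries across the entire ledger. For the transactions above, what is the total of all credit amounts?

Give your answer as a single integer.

Answer: 1431

Derivation:
Txn 1: credit+=233
Txn 2: credit+=348
Txn 3: credit+=40
Txn 4: credit+=25
Txn 5: credit+=308
Txn 6: credit+=179
Txn 7: credit+=153
Txn 8: credit+=145
Total credits = 1431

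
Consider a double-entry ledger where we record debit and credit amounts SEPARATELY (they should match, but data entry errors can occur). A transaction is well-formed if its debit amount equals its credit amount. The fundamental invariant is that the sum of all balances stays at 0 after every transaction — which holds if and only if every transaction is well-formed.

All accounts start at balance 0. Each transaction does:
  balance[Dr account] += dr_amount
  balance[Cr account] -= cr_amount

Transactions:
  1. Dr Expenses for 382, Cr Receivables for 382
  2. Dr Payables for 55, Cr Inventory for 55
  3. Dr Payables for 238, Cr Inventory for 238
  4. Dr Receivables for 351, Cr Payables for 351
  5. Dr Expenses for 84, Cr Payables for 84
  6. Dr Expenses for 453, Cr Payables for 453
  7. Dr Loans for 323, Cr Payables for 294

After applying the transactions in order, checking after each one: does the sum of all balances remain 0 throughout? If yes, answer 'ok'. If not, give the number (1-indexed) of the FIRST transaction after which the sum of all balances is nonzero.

After txn 1: dr=382 cr=382 sum_balances=0
After txn 2: dr=55 cr=55 sum_balances=0
After txn 3: dr=238 cr=238 sum_balances=0
After txn 4: dr=351 cr=351 sum_balances=0
After txn 5: dr=84 cr=84 sum_balances=0
After txn 6: dr=453 cr=453 sum_balances=0
After txn 7: dr=323 cr=294 sum_balances=29

Answer: 7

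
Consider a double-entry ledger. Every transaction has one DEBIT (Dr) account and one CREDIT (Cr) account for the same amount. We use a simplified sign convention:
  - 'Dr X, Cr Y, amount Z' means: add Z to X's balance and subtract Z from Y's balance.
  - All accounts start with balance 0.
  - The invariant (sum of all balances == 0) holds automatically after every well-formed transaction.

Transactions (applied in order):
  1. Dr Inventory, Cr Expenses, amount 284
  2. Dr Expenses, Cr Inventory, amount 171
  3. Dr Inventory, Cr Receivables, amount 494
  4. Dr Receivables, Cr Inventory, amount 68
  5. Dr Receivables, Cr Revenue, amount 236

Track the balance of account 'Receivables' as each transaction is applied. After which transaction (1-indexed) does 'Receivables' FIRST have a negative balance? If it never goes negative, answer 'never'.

After txn 1: Receivables=0
After txn 2: Receivables=0
After txn 3: Receivables=-494

Answer: 3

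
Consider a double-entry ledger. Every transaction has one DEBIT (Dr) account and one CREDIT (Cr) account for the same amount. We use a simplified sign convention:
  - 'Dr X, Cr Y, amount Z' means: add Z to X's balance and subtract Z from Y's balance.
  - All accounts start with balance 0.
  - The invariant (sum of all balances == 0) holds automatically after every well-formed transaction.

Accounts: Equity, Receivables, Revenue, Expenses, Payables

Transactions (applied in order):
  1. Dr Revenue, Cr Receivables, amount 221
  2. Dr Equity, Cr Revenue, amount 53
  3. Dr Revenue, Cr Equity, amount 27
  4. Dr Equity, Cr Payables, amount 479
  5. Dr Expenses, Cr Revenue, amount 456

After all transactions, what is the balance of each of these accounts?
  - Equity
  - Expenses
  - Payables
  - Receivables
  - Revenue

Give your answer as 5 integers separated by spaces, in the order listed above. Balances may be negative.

After txn 1 (Dr Revenue, Cr Receivables, amount 221): Receivables=-221 Revenue=221
After txn 2 (Dr Equity, Cr Revenue, amount 53): Equity=53 Receivables=-221 Revenue=168
After txn 3 (Dr Revenue, Cr Equity, amount 27): Equity=26 Receivables=-221 Revenue=195
After txn 4 (Dr Equity, Cr Payables, amount 479): Equity=505 Payables=-479 Receivables=-221 Revenue=195
After txn 5 (Dr Expenses, Cr Revenue, amount 456): Equity=505 Expenses=456 Payables=-479 Receivables=-221 Revenue=-261

Answer: 505 456 -479 -221 -261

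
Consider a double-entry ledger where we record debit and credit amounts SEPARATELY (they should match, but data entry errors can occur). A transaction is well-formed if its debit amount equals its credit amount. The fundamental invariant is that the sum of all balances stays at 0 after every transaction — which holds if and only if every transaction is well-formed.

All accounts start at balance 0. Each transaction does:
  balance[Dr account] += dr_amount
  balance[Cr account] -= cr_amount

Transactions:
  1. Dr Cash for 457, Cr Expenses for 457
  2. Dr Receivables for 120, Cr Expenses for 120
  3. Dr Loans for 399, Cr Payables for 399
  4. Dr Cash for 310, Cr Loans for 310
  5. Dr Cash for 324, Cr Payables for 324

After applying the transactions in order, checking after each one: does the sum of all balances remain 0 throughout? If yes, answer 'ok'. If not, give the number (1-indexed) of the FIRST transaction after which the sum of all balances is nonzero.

Answer: ok

Derivation:
After txn 1: dr=457 cr=457 sum_balances=0
After txn 2: dr=120 cr=120 sum_balances=0
After txn 3: dr=399 cr=399 sum_balances=0
After txn 4: dr=310 cr=310 sum_balances=0
After txn 5: dr=324 cr=324 sum_balances=0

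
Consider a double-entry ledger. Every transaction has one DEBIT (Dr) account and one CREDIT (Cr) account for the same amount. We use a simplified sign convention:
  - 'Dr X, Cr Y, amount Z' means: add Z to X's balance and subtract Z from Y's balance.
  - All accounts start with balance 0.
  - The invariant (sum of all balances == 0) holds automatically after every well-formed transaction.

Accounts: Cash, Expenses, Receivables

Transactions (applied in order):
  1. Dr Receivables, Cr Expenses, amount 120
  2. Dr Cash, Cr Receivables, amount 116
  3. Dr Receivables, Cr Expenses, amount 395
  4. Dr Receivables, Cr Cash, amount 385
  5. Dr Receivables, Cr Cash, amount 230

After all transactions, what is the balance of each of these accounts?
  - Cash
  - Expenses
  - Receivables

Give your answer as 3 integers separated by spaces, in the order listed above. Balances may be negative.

After txn 1 (Dr Receivables, Cr Expenses, amount 120): Expenses=-120 Receivables=120
After txn 2 (Dr Cash, Cr Receivables, amount 116): Cash=116 Expenses=-120 Receivables=4
After txn 3 (Dr Receivables, Cr Expenses, amount 395): Cash=116 Expenses=-515 Receivables=399
After txn 4 (Dr Receivables, Cr Cash, amount 385): Cash=-269 Expenses=-515 Receivables=784
After txn 5 (Dr Receivables, Cr Cash, amount 230): Cash=-499 Expenses=-515 Receivables=1014

Answer: -499 -515 1014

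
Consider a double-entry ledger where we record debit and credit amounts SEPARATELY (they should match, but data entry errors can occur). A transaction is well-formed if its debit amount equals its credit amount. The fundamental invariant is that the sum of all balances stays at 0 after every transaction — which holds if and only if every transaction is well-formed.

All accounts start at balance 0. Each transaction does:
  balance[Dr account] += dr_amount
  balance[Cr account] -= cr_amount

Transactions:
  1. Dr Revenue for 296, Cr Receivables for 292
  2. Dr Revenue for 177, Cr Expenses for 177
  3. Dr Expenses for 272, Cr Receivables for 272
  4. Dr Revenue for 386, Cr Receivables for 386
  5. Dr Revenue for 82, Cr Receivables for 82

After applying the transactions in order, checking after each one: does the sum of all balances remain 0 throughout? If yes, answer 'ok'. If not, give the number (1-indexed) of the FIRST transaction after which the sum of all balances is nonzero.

After txn 1: dr=296 cr=292 sum_balances=4
After txn 2: dr=177 cr=177 sum_balances=4
After txn 3: dr=272 cr=272 sum_balances=4
After txn 4: dr=386 cr=386 sum_balances=4
After txn 5: dr=82 cr=82 sum_balances=4

Answer: 1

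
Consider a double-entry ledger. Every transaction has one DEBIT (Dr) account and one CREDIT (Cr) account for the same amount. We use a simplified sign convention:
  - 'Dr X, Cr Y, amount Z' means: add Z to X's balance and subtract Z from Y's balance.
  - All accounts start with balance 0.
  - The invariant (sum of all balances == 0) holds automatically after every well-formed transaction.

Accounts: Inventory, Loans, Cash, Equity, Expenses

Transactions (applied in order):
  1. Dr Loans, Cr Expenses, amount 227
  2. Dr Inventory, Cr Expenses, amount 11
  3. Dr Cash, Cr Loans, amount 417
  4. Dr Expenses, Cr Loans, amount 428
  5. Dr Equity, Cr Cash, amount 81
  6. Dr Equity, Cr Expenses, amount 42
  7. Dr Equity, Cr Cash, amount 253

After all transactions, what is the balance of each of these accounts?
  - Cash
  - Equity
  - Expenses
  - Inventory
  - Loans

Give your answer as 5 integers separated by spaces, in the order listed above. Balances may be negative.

After txn 1 (Dr Loans, Cr Expenses, amount 227): Expenses=-227 Loans=227
After txn 2 (Dr Inventory, Cr Expenses, amount 11): Expenses=-238 Inventory=11 Loans=227
After txn 3 (Dr Cash, Cr Loans, amount 417): Cash=417 Expenses=-238 Inventory=11 Loans=-190
After txn 4 (Dr Expenses, Cr Loans, amount 428): Cash=417 Expenses=190 Inventory=11 Loans=-618
After txn 5 (Dr Equity, Cr Cash, amount 81): Cash=336 Equity=81 Expenses=190 Inventory=11 Loans=-618
After txn 6 (Dr Equity, Cr Expenses, amount 42): Cash=336 Equity=123 Expenses=148 Inventory=11 Loans=-618
After txn 7 (Dr Equity, Cr Cash, amount 253): Cash=83 Equity=376 Expenses=148 Inventory=11 Loans=-618

Answer: 83 376 148 11 -618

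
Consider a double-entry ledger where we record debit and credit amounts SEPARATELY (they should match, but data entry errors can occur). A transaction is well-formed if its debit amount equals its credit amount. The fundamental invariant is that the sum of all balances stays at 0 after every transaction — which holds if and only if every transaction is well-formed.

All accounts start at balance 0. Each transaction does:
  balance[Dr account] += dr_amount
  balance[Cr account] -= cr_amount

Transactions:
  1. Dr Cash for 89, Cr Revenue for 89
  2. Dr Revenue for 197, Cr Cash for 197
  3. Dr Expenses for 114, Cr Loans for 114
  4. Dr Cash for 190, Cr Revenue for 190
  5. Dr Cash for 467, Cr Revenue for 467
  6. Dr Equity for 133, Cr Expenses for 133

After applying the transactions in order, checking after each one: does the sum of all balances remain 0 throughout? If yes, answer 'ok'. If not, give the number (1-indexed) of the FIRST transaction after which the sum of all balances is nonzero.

After txn 1: dr=89 cr=89 sum_balances=0
After txn 2: dr=197 cr=197 sum_balances=0
After txn 3: dr=114 cr=114 sum_balances=0
After txn 4: dr=190 cr=190 sum_balances=0
After txn 5: dr=467 cr=467 sum_balances=0
After txn 6: dr=133 cr=133 sum_balances=0

Answer: ok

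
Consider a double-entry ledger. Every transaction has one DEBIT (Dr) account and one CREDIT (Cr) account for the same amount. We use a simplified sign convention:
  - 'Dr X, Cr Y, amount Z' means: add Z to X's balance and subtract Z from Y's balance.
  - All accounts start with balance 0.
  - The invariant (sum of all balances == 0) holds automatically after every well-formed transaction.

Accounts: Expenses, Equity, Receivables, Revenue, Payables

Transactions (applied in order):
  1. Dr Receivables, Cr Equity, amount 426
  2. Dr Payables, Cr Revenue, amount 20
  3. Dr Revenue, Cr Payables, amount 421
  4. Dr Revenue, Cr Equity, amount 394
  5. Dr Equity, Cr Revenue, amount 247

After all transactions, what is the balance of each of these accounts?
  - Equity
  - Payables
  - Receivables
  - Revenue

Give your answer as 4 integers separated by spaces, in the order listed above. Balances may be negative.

After txn 1 (Dr Receivables, Cr Equity, amount 426): Equity=-426 Receivables=426
After txn 2 (Dr Payables, Cr Revenue, amount 20): Equity=-426 Payables=20 Receivables=426 Revenue=-20
After txn 3 (Dr Revenue, Cr Payables, amount 421): Equity=-426 Payables=-401 Receivables=426 Revenue=401
After txn 4 (Dr Revenue, Cr Equity, amount 394): Equity=-820 Payables=-401 Receivables=426 Revenue=795
After txn 5 (Dr Equity, Cr Revenue, amount 247): Equity=-573 Payables=-401 Receivables=426 Revenue=548

Answer: -573 -401 426 548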